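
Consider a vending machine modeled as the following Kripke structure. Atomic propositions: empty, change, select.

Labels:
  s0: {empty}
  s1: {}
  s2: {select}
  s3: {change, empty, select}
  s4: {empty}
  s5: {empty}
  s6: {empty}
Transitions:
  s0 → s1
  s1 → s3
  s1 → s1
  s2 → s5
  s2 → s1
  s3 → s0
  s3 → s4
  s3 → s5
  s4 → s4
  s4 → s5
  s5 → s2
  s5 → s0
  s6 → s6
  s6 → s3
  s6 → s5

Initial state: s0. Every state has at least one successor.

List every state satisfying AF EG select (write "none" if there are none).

States satisfying EG select: ∅.
States satisfying AF EG select: ∅.

none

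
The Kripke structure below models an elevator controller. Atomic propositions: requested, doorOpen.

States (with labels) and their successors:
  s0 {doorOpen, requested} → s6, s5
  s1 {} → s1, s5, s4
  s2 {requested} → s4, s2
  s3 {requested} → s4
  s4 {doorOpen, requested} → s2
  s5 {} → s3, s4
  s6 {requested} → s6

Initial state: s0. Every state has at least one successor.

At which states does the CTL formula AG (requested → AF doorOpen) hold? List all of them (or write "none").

none

States satisfying requested → AF doorOpen: {s0, s1, s3, s4, s5}.
States satisfying AG (requested → AF doorOpen): ∅.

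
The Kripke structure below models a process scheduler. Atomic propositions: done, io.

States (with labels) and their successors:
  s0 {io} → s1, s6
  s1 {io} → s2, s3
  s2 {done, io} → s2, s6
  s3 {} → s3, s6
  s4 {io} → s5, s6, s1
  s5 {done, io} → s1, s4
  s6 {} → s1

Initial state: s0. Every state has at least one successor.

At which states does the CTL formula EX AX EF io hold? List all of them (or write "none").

{s0, s1, s2, s3, s4, s5, s6}

States satisfying AX EF io: {s0, s1, s2, s3, s4, s5, s6}.
States satisfying EX AX EF io: {s0, s1, s2, s3, s4, s5, s6}.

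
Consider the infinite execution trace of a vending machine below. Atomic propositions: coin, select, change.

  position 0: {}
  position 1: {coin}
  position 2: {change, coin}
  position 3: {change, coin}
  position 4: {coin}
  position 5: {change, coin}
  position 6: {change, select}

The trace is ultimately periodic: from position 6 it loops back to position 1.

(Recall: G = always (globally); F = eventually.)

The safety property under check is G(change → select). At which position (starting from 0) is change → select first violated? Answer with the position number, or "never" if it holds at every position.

Check change → select at each position in order: 0 ✓, 1 ✓.
At position 2 the labels are {change, coin}, so change → select is false there. This is the first violation.

2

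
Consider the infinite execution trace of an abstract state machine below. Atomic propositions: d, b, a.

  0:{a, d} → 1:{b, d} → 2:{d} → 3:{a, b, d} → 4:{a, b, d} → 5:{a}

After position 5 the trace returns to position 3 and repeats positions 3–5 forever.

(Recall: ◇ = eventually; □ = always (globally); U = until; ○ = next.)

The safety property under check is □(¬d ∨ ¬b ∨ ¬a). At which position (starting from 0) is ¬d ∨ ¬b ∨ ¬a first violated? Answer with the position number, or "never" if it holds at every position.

Check ¬d ∨ ¬b ∨ ¬a at each position in order: 0 ✓, 1 ✓, 2 ✓.
At position 3 the labels are {a, b, d}, so ¬d ∨ ¬b ∨ ¬a is false there. This is the first violation.

3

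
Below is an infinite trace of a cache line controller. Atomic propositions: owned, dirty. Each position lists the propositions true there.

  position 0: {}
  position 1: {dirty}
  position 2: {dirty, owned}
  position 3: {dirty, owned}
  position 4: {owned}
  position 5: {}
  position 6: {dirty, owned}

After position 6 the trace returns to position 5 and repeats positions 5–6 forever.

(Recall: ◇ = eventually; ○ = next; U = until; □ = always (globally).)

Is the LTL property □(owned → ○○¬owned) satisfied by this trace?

owned → ○○¬owned must hold at every position from 0 onward. It fails at position 2, so □(owned → ○○¬owned) is false.
Positions where owned holds: 2, 3, 4, 6.
Check ○○¬owned at each: 2→fails, 3→ok, 4→fails, 6→fails.

No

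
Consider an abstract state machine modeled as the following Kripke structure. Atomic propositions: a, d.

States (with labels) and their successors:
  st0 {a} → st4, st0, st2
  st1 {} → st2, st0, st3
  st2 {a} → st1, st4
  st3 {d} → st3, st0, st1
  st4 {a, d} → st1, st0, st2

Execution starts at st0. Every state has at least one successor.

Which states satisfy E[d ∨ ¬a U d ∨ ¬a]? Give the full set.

States satisfying d ∨ ¬a: {st1, st3, st4}.
States satisfying E[d ∨ ¬a U d ∨ ¬a]: {st1, st3, st4}.

{st1, st3, st4}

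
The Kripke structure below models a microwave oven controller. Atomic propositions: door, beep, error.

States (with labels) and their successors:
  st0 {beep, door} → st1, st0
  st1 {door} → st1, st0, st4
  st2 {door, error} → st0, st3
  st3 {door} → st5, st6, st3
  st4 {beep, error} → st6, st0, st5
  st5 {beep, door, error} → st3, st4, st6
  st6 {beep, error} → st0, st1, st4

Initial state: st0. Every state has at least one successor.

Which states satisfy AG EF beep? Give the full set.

States satisfying EF beep: {st0, st1, st2, st3, st4, st5, st6}.
States satisfying AG EF beep: {st0, st1, st2, st3, st4, st5, st6}.

{st0, st1, st2, st3, st4, st5, st6}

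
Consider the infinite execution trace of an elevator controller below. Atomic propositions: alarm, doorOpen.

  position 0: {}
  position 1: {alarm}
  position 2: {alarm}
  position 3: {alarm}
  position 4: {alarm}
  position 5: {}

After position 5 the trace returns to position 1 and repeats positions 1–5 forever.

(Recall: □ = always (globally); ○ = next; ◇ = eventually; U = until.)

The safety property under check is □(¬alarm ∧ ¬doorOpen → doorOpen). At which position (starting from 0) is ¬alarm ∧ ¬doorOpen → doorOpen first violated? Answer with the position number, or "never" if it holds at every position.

At position 0 the labels are {}, so ¬alarm ∧ ¬doorOpen → doorOpen is false there. This is the first violation.

0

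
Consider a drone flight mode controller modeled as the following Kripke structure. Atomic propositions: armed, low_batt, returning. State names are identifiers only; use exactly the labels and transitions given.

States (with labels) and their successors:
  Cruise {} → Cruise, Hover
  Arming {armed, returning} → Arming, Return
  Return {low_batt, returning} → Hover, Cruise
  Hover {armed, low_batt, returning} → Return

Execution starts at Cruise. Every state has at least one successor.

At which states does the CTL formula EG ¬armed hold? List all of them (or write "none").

{Cruise, Return}

States satisfying ¬armed: {Cruise, Return}.
States satisfying EG ¬armed: {Cruise, Return}.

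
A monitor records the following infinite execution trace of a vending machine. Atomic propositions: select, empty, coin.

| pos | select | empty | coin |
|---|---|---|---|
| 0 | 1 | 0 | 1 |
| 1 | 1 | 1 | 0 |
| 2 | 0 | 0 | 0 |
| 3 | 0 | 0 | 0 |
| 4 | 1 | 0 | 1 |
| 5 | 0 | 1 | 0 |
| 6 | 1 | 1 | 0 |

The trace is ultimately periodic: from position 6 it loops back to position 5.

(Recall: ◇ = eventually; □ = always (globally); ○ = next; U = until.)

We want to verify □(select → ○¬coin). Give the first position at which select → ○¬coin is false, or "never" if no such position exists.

select → ○¬coin holds at every position 0..6, and those are all the positions the trace ever visits, so the invariant □(select → ○¬coin) is never violated.

never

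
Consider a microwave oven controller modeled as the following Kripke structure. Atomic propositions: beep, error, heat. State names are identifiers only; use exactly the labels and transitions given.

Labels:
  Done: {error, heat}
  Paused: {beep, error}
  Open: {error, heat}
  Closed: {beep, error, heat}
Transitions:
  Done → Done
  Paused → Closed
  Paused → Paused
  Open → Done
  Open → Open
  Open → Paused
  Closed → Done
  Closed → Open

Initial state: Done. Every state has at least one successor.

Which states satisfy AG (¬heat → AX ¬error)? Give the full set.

{Done}

States satisfying ¬heat → AX ¬error: {Done, Open, Closed}.
States satisfying AG (¬heat → AX ¬error): {Done}.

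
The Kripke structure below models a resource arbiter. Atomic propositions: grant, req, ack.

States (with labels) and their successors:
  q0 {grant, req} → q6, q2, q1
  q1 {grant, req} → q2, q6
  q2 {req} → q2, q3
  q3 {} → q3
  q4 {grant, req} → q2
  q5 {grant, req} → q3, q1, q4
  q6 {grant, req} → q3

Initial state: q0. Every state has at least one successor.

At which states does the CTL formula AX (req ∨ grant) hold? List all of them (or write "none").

{q0, q1, q4}

States satisfying req ∨ grant: {q0, q1, q2, q4, q5, q6}.
States satisfying AX (req ∨ grant): {q0, q1, q4}.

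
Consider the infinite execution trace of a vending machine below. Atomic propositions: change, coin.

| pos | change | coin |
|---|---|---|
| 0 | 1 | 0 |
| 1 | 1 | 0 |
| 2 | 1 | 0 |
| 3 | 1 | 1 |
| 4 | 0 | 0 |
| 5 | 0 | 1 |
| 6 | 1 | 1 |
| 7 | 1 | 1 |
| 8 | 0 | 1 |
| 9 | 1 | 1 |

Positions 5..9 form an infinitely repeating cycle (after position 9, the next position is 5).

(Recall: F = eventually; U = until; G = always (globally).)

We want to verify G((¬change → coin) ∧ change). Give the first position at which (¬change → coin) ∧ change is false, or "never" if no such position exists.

Check (¬change → coin) ∧ change at each position in order: 0 ✓, 1 ✓, 2 ✓, 3 ✓.
At position 4 the labels are {}, so (¬change → coin) ∧ change is false there. This is the first violation.

4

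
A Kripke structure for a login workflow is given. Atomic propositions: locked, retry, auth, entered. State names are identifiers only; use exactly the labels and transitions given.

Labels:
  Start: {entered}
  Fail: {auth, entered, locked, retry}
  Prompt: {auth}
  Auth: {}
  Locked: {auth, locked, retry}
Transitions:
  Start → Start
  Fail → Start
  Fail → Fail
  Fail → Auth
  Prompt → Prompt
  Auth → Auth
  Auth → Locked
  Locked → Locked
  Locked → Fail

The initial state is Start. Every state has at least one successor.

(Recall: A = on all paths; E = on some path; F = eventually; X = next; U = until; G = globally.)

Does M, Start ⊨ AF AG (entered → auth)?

States satisfying AG (entered → auth): {Prompt}.
States satisfying AF AG (entered → auth): {Prompt}.
There is a path from Start along which AG (entered → auth) never holds.
Start ∉ Sat(AF AG (entered → auth)).

Violated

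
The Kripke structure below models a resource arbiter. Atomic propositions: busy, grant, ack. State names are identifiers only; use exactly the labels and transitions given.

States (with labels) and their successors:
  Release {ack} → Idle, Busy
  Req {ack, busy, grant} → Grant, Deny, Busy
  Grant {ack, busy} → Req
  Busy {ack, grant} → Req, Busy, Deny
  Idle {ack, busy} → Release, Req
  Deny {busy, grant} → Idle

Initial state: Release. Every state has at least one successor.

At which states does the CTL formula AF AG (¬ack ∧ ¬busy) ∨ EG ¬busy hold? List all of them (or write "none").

{Release, Busy}

States satisfying AG (¬ack ∧ ¬busy): ∅.
States satisfying AF AG (¬ack ∧ ¬busy): ∅.
States satisfying ¬busy: {Release, Busy}.
States satisfying EG ¬busy: {Release, Busy}.
States satisfying AF AG (¬ack ∧ ¬busy) ∨ EG ¬busy: {Release, Busy}.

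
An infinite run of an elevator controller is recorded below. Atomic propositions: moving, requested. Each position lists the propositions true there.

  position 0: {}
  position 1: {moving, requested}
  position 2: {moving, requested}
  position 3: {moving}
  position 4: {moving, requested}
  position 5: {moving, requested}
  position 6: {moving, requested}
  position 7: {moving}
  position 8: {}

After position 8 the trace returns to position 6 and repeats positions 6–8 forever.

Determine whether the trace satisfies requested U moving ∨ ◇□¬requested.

Does not hold

Walking from position 0: at position 0, moving has not yet held and requested fails, so requested U moving is false.
□¬requested is false at every position 0..8, so it never becomes true and ◇□¬requested fails.
At position 0: requested U moving is false; ◇□¬requested is false; so requested U moving ∨ ◇□¬requested is false.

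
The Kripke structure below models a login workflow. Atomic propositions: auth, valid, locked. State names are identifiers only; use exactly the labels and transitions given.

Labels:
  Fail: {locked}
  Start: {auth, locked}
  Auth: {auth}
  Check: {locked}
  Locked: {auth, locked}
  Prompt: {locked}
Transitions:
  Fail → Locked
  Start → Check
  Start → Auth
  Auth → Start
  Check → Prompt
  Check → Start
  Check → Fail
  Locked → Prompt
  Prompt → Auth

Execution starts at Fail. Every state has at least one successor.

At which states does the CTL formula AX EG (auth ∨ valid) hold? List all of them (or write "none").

{Auth, Prompt}

States satisfying EG (auth ∨ valid): {Start, Auth}.
States satisfying AX EG (auth ∨ valid): {Auth, Prompt}.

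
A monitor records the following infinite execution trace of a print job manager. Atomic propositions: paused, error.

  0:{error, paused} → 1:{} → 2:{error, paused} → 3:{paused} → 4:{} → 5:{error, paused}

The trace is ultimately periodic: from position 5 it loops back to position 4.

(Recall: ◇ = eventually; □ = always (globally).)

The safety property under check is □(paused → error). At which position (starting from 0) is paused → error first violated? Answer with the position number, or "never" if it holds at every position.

3

Check paused → error at each position in order: 0 ✓, 1 ✓, 2 ✓.
At position 3 the labels are {paused}, so paused → error is false there. This is the first violation.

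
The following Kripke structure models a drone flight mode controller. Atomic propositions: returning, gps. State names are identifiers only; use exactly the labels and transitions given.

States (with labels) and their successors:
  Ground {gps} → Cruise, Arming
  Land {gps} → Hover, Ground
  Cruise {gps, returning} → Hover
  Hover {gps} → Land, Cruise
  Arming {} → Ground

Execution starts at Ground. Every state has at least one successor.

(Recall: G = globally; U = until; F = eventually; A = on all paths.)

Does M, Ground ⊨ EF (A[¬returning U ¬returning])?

Holds

States satisfying A[¬returning U ¬returning]: {Ground, Land, Hover, Arming}.
States satisfying EF (A[¬returning U ¬returning]): {Ground, Land, Cruise, Hover, Arming}.
Some path from Ground reaches a state where A[¬returning U ¬returning] holds.
Ground ∈ Sat(EF (A[¬returning U ¬returning])).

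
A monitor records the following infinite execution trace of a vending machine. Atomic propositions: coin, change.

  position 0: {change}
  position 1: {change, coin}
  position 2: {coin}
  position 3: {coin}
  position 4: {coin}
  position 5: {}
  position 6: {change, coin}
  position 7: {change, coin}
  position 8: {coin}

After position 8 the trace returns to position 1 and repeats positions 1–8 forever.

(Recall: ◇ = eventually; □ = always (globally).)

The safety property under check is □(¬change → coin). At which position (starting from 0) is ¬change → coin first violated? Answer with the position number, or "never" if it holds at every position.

Check ¬change → coin at each position in order: 0 ✓, 1 ✓, 2 ✓, 3 ✓, 4 ✓.
At position 5 the labels are {}, so ¬change → coin is false there. This is the first violation.

5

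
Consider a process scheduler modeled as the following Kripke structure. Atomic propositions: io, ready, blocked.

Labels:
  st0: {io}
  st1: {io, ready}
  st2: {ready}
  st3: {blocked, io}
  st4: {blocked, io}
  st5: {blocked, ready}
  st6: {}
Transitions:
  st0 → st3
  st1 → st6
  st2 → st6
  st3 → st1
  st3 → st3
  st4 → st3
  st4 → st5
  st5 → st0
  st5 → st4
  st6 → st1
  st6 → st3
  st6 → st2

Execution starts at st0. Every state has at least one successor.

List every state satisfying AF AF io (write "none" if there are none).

States satisfying AF io: {st0, st1, st3, st4, st5}.
States satisfying AF AF io: {st0, st1, st3, st4, st5}.

{st0, st1, st3, st4, st5}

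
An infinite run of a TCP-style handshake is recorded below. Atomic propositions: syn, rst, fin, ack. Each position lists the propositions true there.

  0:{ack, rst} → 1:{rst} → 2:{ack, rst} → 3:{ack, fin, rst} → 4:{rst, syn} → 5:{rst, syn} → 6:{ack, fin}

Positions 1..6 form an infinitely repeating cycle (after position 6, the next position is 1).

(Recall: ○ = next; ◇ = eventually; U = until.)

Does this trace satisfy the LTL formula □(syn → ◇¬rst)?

syn → ◇¬rst holds at every position 0..6, and those are all positions ever visited, so □(syn → ◇¬rst) holds.
Positions where syn holds: 4, 5.
Check ◇¬rst at each: 4→ok, 5→ok.

Holds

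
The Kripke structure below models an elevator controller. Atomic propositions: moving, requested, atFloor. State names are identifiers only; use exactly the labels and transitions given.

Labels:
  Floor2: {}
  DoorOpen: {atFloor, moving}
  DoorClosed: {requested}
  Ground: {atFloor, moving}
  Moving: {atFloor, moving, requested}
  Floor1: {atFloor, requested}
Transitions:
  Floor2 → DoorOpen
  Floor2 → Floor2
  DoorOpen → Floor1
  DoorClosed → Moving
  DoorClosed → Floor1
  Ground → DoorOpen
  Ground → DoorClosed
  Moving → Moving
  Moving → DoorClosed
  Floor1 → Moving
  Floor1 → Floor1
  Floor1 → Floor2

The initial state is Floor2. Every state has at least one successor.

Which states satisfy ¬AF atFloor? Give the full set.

States satisfying atFloor: {DoorOpen, Ground, Moving, Floor1}.
States satisfying AF atFloor: {DoorOpen, DoorClosed, Ground, Moving, Floor1}.
States satisfying ¬AF atFloor: {Floor2}.

{Floor2}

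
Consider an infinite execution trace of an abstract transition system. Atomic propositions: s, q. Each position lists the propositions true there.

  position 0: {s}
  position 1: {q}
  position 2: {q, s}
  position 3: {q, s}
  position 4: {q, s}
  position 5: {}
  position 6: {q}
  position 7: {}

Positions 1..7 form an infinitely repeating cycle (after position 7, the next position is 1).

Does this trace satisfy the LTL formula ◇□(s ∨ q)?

□(s ∨ q) is false at every position 0..7, so it never becomes true and ◇□(s ∨ q) fails.

Does not hold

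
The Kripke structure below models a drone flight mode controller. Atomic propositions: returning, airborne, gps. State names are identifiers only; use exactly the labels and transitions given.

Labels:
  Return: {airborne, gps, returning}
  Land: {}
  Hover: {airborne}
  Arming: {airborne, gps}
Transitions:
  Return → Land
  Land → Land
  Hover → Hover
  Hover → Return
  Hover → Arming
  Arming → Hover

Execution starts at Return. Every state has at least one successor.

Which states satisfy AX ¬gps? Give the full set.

States satisfying ¬gps: {Land, Hover}.
States satisfying AX ¬gps: {Return, Land, Arming}.

{Return, Land, Arming}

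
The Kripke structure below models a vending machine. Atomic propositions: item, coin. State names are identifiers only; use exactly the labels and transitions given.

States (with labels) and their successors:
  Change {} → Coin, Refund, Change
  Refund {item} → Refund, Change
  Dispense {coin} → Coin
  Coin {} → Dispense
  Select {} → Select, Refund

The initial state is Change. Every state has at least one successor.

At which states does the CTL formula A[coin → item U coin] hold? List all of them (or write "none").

States satisfying coin → item: {Change, Refund, Coin, Select}.
States satisfying coin: {Dispense}.
States satisfying A[coin → item U coin]: {Dispense, Coin}.

{Dispense, Coin}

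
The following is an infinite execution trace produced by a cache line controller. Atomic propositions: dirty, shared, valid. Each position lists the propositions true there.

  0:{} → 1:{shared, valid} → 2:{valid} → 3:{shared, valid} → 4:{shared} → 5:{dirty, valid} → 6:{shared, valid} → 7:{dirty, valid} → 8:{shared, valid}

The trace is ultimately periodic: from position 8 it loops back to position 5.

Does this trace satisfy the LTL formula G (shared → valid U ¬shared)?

shared → valid U ¬shared must hold at every position from 0 onward. It fails at position 3, so G (shared → valid U ¬shared) is false.
Positions where shared holds: 1, 3, 4, 6, 8.
Check valid U ¬shared at each: 1→ok, 3→fails, 4→fails, 6→ok, 8→ok.

Does not hold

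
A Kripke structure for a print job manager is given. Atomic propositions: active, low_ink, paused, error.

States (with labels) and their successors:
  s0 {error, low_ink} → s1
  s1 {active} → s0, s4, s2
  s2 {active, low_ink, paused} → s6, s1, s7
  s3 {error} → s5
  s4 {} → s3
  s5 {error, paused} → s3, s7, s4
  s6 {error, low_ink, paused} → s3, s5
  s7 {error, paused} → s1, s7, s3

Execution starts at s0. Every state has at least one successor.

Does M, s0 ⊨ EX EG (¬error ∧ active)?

States satisfying EG (¬error ∧ active): {s1, s2}.
States satisfying EX EG (¬error ∧ active): {s0, s1, s2, s7}.
s0 ∈ Sat(EX EG (¬error ∧ active)).

Satisfied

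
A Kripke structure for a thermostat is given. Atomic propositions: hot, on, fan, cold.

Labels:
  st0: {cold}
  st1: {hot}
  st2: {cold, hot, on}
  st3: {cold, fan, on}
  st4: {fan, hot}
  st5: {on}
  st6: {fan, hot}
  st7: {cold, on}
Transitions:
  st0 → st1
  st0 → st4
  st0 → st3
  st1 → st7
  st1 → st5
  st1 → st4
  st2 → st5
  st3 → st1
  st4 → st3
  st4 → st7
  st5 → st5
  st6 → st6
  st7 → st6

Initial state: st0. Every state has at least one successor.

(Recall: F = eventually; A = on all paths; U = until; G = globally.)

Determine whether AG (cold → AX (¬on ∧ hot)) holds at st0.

Does not hold

States satisfying cold → AX (¬on ∧ hot): {st1, st3, st4, st5, st6, st7}.
States satisfying AG (cold → AX (¬on ∧ hot)): {st1, st3, st4, st5, st6, st7}.
st0 is reachable from st0 and violates cold → AX (¬on ∧ hot), so AG fails at st0.
st0 ∉ Sat(AG (cold → AX (¬on ∧ hot))).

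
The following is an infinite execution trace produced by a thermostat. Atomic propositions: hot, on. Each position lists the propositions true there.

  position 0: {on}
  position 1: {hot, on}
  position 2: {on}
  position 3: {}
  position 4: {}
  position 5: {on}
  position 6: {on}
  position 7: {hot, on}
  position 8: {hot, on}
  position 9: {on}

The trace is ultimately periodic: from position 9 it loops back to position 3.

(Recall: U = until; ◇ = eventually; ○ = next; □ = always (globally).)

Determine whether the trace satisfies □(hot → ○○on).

Does not hold

hot → ○○on must hold at every position from 0 onward. It fails at position 1, so □(hot → ○○on) is false.
Positions where hot holds: 1, 7, 8.
Check ○○on at each: 1→fails, 7→ok, 8→fails.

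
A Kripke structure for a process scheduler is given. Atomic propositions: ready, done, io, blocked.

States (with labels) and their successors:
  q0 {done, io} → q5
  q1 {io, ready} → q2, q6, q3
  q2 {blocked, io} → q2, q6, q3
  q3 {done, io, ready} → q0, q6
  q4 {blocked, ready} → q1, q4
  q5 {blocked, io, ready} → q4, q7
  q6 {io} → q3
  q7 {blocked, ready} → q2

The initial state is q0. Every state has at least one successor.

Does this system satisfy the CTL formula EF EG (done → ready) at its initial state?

States satisfying EG (done → ready): {q1, q2, q3, q4, q5, q6, q7}.
States satisfying EF EG (done → ready): {q0, q1, q2, q3, q4, q5, q6, q7}.
Some path from q0 reaches a state where EG (done → ready) holds.
q0 ∈ Sat(EF EG (done → ready)).

Holds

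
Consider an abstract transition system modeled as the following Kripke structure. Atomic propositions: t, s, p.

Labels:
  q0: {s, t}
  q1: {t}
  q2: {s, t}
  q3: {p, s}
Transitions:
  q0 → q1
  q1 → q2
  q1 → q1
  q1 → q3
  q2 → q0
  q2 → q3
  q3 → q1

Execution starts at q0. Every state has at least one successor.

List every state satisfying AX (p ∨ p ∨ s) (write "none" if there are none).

States satisfying p ∨ p ∨ s: {q0, q2, q3}.
States satisfying AX (p ∨ p ∨ s): {q2}.

{q2}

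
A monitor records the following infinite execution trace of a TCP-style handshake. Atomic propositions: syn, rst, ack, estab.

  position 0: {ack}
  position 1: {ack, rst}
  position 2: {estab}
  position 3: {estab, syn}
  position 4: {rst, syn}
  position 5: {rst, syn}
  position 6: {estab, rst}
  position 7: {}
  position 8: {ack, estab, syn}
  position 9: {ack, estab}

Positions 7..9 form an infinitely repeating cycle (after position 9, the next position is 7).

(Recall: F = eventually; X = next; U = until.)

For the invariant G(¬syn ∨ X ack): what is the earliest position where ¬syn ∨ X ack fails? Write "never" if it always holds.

Check ¬syn ∨ X ack at each position in order: 0 ✓, 1 ✓, 2 ✓.
At position 3 the labels are {estab, syn} and the next position 4 has {rst, syn}, so ¬syn ∨ X ack is false there. This is the first violation.

3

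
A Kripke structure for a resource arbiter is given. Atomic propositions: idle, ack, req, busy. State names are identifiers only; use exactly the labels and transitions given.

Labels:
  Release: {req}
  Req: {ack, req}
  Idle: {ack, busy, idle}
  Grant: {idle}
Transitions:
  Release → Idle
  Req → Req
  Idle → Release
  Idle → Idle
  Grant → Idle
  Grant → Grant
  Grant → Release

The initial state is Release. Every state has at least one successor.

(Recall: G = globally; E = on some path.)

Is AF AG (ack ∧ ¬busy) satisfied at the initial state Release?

States satisfying AG (ack ∧ ¬busy): {Req}.
States satisfying AF AG (ack ∧ ¬busy): {Req}.
There is a path from Release along which AG (ack ∧ ¬busy) never holds.
Release ∉ Sat(AF AG (ack ∧ ¬busy)).

Does not hold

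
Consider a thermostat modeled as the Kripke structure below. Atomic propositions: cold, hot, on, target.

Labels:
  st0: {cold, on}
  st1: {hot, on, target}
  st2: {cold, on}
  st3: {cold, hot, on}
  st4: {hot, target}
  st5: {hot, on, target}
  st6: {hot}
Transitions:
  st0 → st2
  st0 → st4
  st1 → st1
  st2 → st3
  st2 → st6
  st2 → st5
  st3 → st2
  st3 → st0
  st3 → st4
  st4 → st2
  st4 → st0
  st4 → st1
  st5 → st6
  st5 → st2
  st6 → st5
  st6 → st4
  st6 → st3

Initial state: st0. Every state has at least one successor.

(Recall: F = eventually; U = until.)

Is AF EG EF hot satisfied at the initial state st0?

States satisfying EG EF hot: {st0, st1, st2, st3, st4, st5, st6}.
States satisfying AF EG EF hot: {st0, st1, st2, st3, st4, st5, st6}.
st0 ∈ Sat(AF EG EF hot).

Holds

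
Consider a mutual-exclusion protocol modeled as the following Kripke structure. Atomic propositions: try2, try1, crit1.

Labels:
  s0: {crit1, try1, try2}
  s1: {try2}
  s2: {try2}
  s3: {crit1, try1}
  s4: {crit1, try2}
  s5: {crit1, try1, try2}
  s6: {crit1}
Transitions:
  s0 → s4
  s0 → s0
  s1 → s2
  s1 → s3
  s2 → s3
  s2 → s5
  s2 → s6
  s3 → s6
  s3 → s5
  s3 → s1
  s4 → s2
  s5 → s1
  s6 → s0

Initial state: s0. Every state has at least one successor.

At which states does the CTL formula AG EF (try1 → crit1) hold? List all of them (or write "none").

{s0, s1, s2, s3, s4, s5, s6}

States satisfying EF (try1 → crit1): {s0, s1, s2, s3, s4, s5, s6}.
States satisfying AG EF (try1 → crit1): {s0, s1, s2, s3, s4, s5, s6}.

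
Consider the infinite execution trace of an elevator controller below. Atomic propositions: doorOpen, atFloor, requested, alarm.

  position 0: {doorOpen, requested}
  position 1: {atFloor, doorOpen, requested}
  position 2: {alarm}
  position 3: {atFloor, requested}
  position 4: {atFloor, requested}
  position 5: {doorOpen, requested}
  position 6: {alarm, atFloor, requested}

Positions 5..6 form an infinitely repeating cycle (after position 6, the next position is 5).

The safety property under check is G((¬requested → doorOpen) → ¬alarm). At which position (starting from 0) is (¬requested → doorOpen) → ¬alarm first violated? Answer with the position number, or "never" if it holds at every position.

Check (¬requested → doorOpen) → ¬alarm at each position in order: 0 ✓, 1 ✓, 2 ✓, 3 ✓, 4 ✓, 5 ✓.
At position 6 the labels are {alarm, atFloor, requested}, so (¬requested → doorOpen) → ¬alarm is false there. This is the first violation.

6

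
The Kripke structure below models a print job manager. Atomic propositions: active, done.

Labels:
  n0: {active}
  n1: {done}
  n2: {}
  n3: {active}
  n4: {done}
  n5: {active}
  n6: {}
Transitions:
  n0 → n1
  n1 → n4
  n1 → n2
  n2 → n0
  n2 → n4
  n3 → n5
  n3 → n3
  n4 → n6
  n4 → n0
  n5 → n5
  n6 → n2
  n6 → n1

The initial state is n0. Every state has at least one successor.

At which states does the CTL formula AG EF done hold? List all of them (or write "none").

States satisfying EF done: {n0, n1, n2, n4, n6}.
States satisfying AG EF done: {n0, n1, n2, n4, n6}.

{n0, n1, n2, n4, n6}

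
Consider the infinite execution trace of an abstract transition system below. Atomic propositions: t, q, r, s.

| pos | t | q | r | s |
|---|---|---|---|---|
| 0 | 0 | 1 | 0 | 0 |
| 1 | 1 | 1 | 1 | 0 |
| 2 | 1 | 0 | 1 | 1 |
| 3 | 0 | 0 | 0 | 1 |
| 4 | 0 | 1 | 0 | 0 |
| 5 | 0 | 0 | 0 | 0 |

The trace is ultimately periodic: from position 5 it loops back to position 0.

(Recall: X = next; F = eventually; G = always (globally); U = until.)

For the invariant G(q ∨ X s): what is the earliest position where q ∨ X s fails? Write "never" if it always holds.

Check q ∨ X s at each position in order: 0 ✓, 1 ✓, 2 ✓.
At position 3 the labels are {s} and the next position 4 has {q}, so q ∨ X s is false there. This is the first violation.

3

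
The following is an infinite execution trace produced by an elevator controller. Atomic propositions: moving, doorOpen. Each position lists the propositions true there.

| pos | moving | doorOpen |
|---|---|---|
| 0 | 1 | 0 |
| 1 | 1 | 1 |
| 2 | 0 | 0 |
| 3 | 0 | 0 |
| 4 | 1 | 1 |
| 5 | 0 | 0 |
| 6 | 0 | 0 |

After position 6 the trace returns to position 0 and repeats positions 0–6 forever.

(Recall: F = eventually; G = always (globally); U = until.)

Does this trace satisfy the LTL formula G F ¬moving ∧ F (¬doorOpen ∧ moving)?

Holds

F ¬moving holds at every position 0..6, and those are all positions ever visited, so G F ¬moving holds.
¬doorOpen ∧ moving holds at position 0, which is reachable from 0, so F (¬doorOpen ∧ moving) holds.
At position 0: G F ¬moving is true; F (¬doorOpen ∧ moving) is true; so G F ¬moving ∧ F (¬doorOpen ∧ moving) is true.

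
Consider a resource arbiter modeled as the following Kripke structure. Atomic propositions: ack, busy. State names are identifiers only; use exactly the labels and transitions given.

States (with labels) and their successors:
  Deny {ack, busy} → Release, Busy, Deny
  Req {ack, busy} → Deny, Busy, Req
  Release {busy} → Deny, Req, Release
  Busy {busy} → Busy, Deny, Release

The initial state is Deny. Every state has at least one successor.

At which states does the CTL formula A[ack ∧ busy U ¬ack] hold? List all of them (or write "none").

States satisfying ack ∧ busy: {Deny, Req}.
States satisfying ¬ack: {Release, Busy}.
States satisfying A[ack ∧ busy U ¬ack]: {Release, Busy}.

{Release, Busy}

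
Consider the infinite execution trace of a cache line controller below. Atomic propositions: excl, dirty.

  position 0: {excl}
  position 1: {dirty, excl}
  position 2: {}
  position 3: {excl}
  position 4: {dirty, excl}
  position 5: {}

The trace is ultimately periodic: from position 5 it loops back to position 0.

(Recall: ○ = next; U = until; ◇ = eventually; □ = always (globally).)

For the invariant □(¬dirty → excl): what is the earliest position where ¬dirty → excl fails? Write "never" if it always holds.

2

Check ¬dirty → excl at each position in order: 0 ✓, 1 ✓.
At position 2 the labels are {}, so ¬dirty → excl is false there. This is the first violation.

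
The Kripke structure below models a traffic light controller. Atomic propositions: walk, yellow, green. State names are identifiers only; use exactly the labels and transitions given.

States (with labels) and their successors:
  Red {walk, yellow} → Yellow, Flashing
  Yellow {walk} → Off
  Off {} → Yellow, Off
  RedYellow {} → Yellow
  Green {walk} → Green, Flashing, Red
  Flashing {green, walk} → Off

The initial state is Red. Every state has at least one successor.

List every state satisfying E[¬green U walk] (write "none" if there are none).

{Red, Yellow, Off, RedYellow, Green, Flashing}

States satisfying ¬green: {Red, Yellow, Off, RedYellow, Green}.
States satisfying walk: {Red, Yellow, Green, Flashing}.
States satisfying E[¬green U walk]: {Red, Yellow, Off, RedYellow, Green, Flashing}.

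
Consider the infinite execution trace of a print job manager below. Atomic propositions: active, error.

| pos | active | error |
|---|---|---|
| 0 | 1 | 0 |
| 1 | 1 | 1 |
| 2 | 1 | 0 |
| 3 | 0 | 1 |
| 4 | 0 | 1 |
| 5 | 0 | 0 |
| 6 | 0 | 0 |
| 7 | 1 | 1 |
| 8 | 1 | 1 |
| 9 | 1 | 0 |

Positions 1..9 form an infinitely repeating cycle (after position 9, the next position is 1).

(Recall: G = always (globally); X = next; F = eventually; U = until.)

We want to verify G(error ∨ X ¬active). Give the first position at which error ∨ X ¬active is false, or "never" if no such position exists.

0

At position 0 the labels are {active} and the next position 1 has {active, error}, so error ∨ X ¬active is false there. This is the first violation.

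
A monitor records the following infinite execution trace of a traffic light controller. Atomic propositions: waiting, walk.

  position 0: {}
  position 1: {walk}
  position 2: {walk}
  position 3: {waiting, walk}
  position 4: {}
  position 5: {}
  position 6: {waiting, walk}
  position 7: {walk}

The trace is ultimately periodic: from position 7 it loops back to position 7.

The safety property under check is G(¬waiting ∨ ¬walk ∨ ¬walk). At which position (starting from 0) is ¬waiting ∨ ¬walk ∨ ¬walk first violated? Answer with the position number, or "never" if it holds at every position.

3

Check ¬waiting ∨ ¬walk ∨ ¬walk at each position in order: 0 ✓, 1 ✓, 2 ✓.
At position 3 the labels are {waiting, walk}, so ¬waiting ∨ ¬walk ∨ ¬walk is false there. This is the first violation.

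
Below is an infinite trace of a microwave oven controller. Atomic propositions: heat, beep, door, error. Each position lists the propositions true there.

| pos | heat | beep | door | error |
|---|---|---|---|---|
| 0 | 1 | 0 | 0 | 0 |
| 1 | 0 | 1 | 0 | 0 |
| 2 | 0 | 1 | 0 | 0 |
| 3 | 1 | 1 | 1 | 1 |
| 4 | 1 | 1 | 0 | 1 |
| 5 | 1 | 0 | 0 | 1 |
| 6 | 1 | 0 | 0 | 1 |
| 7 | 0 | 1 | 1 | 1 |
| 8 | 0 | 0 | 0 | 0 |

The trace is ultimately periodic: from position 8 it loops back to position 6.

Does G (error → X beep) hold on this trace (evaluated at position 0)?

No

error → X beep must hold at every position from 0 onward. It fails at position 4, so G (error → X beep) is false.
Positions where error holds: 3, 4, 5, 6, 7.
Check X beep at each: 3→ok, 4→fails, 5→fails, 6→ok, 7→fails.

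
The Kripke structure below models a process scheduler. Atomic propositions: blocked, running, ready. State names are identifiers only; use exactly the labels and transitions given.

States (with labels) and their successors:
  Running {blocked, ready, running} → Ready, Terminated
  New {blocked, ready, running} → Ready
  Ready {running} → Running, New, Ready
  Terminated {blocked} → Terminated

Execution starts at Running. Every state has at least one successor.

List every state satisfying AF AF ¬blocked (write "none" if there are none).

{New, Ready}

States satisfying AF ¬blocked: {New, Ready}.
States satisfying AF AF ¬blocked: {New, Ready}.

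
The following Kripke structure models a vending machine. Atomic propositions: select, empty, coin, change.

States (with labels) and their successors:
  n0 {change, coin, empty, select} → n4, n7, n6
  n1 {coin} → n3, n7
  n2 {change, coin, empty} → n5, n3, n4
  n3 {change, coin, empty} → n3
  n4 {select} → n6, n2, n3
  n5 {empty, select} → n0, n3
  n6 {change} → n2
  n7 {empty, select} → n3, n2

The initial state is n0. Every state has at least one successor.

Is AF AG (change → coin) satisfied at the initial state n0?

States satisfying AG (change → coin): {n3}.
States satisfying AF AG (change → coin): {n3}.
There is a path from n0 along which AG (change → coin) never holds.
n0 ∉ Sat(AF AG (change → coin)).

Violated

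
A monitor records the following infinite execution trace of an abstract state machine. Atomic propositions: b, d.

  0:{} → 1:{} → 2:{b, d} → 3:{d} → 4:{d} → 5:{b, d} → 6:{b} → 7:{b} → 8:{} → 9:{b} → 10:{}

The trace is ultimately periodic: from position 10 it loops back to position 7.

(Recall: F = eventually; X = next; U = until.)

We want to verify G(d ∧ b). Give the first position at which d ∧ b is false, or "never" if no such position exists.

At position 0 the labels are {}, so d ∧ b is false there. This is the first violation.

0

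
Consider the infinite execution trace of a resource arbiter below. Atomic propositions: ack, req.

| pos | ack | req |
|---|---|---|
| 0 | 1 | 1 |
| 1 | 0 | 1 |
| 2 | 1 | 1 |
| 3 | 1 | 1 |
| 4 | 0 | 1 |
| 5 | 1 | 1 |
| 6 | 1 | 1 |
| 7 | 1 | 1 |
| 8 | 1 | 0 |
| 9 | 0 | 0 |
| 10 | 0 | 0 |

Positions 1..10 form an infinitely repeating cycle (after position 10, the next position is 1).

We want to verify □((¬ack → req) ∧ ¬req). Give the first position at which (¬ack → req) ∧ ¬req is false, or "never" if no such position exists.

0

At position 0 the labels are {ack, req}, so (¬ack → req) ∧ ¬req is false there. This is the first violation.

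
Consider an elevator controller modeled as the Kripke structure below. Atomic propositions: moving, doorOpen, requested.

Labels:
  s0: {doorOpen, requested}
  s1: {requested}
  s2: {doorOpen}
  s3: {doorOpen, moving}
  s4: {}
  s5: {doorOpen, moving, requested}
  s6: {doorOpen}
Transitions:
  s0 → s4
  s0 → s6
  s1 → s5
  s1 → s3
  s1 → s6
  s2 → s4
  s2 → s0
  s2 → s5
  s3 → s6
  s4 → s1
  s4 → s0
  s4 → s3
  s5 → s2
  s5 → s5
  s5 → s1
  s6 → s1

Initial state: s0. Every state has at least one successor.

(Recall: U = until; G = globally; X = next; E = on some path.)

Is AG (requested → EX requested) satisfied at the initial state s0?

States satisfying requested → EX requested: {s1, s2, s3, s4, s5, s6}.
States satisfying AG (requested → EX requested): ∅.
s0 is reachable from s0 and violates requested → EX requested, so AG fails at s0.
s0 ∉ Sat(AG (requested → EX requested)).

Does not hold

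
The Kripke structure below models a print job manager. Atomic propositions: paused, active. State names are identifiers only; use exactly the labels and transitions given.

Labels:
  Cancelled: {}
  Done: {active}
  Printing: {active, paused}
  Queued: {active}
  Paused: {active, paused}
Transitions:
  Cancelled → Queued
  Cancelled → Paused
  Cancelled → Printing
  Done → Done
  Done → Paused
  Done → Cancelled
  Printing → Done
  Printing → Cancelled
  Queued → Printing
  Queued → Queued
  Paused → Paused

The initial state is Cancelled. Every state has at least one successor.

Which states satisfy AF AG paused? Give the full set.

States satisfying AG paused: {Paused}.
States satisfying AF AG paused: {Paused}.

{Paused}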